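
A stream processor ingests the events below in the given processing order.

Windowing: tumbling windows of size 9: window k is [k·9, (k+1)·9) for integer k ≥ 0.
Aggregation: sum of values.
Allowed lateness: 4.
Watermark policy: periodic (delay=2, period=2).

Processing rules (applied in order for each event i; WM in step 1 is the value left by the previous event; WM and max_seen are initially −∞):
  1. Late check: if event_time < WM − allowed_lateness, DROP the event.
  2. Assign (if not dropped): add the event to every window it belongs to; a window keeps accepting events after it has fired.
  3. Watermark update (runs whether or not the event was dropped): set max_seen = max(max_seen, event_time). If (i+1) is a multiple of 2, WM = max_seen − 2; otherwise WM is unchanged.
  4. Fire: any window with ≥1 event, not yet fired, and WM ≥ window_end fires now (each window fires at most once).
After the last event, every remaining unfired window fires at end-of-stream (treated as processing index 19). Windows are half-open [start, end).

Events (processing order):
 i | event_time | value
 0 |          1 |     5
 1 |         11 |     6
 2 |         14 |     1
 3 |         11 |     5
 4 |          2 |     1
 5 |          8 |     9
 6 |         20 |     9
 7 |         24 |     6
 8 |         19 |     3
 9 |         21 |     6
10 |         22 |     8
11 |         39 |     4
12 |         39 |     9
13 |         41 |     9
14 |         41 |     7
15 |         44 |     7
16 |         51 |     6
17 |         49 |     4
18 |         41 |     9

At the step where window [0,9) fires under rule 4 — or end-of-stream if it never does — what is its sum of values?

i=0 t=1 v=5: → [0,9); WM=−∞
i=1 t=11 v=6: → [9,18); WM=9; [0,9) fires=5
i=2 t=14 v=1: → [9,18); WM=9
i=3 t=11 v=5: → [9,18); WM=12
i=4 t=2 v=1: DROP (t<12-4); WM=12
i=5 t=8 v=9: → [0,9); WM=12
i=6 t=20 v=9: → [18,27); WM=12
i=7 t=24 v=6: → [18,27); WM=22; [9,18) fires=12
i=8 t=19 v=3: → [18,27); WM=22
i=9 t=21 v=6: → [18,27); WM=22
i=10 t=22 v=8: → [18,27); WM=22
i=11 t=39 v=4: → [36,45); WM=37; [18,27) fires=32
i=12 t=39 v=9: → [36,45); WM=37
i=13 t=41 v=9: → [36,45); WM=39
i=14 t=41 v=7: → [36,45); WM=39
i=15 t=44 v=7: → [36,45); WM=42
i=16 t=51 v=6: → [45,54); WM=42
i=17 t=49 v=4: → [45,54); WM=49; [36,45) fires=36
i=18 t=41 v=9: DROP (t<49-4); WM=49

5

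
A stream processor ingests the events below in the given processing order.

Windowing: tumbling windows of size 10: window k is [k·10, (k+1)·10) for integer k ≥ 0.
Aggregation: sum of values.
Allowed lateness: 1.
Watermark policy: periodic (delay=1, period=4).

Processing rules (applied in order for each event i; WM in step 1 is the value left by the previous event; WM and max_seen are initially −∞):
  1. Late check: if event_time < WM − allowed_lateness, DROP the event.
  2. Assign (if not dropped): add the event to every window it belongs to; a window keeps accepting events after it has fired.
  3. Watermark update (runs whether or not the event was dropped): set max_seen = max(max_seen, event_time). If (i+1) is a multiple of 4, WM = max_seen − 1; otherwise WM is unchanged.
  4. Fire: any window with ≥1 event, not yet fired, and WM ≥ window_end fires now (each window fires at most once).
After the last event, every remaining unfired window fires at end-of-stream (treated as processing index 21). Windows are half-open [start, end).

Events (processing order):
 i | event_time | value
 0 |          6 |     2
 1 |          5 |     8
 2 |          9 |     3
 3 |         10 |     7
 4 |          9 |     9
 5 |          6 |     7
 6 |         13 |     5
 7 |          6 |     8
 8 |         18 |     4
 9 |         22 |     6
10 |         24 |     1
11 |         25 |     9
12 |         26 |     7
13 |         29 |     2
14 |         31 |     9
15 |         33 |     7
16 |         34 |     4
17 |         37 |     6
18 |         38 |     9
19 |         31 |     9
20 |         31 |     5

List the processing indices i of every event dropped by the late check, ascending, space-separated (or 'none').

5 7 20

i=0 t=6 v=2: → [0,10); WM=−∞
i=1 t=5 v=8: → [0,10); WM=−∞
i=2 t=9 v=3: → [0,10); WM=−∞
i=3 t=10 v=7: → [10,20); WM=9
i=4 t=9 v=9: → [0,10); WM=9
i=5 t=6 v=7: DROP (t<9-1); WM=9
i=6 t=13 v=5: → [10,20); WM=9
i=7 t=6 v=8: DROP (t<9-1); WM=12; [0,10) fires=22
i=8 t=18 v=4: → [10,20); WM=12
i=9 t=22 v=6: → [20,30); WM=12
i=10 t=24 v=1: → [20,30); WM=12
i=11 t=25 v=9: → [20,30); WM=24; [10,20) fires=16
i=12 t=26 v=7: → [20,30); WM=24
i=13 t=29 v=2: → [20,30); WM=24
i=14 t=31 v=9: → [30,40); WM=24
i=15 t=33 v=7: → [30,40); WM=32; [20,30) fires=25
i=16 t=34 v=4: → [30,40); WM=32
i=17 t=37 v=6: → [30,40); WM=32
i=18 t=38 v=9: → [30,40); WM=32
i=19 t=31 v=9: → [30,40); WM=37
i=20 t=31 v=5: DROP (t<37-1); WM=37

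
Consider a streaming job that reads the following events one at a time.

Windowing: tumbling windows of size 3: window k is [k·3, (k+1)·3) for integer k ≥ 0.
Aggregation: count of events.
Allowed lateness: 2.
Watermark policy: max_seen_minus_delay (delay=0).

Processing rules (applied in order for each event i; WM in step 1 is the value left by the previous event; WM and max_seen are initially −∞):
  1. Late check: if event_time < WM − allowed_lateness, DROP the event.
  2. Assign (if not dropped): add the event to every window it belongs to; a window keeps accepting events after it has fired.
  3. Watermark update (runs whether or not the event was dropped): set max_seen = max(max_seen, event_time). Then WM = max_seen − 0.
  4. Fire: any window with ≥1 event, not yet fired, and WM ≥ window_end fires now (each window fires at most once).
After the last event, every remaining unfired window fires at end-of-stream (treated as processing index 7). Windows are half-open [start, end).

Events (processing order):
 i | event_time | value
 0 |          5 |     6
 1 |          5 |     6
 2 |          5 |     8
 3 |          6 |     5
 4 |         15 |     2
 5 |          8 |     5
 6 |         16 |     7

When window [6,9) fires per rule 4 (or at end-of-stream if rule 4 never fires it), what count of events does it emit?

1

i=0 t=5 v=6: → [3,6); WM=5
i=1 t=5 v=6: → [3,6); WM=5
i=2 t=5 v=8: → [3,6); WM=5
i=3 t=6 v=5: → [6,9); WM=6; [3,6) fires=3
i=4 t=15 v=2: → [15,18); WM=15; [6,9) fires=1
i=5 t=8 v=5: DROP (t<15-2); WM=15
i=6 t=16 v=7: → [15,18); WM=16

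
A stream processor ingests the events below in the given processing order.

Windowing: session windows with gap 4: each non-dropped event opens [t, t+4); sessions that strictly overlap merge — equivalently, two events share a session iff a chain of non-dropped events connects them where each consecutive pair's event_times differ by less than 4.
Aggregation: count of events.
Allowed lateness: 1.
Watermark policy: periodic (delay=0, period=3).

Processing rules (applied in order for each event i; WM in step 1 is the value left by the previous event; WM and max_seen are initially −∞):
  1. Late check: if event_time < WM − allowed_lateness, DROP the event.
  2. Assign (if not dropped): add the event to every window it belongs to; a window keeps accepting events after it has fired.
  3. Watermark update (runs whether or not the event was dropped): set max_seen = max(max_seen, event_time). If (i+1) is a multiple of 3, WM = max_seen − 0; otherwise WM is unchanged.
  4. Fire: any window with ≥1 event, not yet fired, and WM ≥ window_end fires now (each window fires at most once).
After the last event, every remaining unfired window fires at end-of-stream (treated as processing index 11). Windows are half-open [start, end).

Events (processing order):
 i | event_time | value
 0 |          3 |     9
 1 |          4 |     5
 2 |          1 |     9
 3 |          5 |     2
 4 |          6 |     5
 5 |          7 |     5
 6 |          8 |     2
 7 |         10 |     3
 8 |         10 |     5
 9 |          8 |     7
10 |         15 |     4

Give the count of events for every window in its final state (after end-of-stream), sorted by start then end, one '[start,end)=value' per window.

[1,14)=9 [15,19)=1

i=0 t=3 v=9: → [3,7); WM=−∞
i=1 t=4 v=5: → [3,8); WM=−∞
i=2 t=1 v=9: → [1,8); WM=4
i=3 t=5 v=2: → [1,9); WM=4
i=4 t=6 v=5: → [1,10); WM=4
i=5 t=7 v=5: → [1,11); WM=7
i=6 t=8 v=2: → [1,12); WM=7
i=7 t=10 v=3: → [1,14); WM=7
i=8 t=10 v=5: → [1,14); WM=10
i=9 t=8 v=7: DROP (t<10-1); WM=10
i=10 t=15 v=4: → [15,19); WM=10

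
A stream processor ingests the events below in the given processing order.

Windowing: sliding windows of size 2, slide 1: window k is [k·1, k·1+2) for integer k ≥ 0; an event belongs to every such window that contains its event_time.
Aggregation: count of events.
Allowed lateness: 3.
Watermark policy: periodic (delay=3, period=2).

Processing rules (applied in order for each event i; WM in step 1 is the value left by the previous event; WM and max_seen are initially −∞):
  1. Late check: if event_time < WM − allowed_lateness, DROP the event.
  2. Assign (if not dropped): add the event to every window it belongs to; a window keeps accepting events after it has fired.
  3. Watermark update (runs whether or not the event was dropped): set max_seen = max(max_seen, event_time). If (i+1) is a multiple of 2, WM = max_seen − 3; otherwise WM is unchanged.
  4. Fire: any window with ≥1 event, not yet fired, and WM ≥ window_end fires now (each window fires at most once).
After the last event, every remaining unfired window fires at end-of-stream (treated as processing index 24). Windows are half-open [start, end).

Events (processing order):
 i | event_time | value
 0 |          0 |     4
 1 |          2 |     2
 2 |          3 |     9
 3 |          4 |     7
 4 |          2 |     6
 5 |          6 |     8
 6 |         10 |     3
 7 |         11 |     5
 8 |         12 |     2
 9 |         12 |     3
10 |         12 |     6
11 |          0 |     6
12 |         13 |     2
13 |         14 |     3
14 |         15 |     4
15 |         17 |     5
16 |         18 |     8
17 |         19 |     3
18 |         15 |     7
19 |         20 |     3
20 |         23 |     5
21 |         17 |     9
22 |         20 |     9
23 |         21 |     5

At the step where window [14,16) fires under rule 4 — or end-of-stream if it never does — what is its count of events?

i=0 t=0 v=4: → [0,2); WM=−∞
i=1 t=2 v=2: → [2,4),[1,3); WM=-1
i=2 t=3 v=9: → [3,5),[2,4); WM=-1
i=3 t=4 v=7: → [4,6),[3,5); WM=1
i=4 t=2 v=6: → [2,4),[1,3); WM=1
i=5 t=6 v=8: → [6,8),[5,7); WM=3; [0,2) fires=1 [1,3) fires=2
i=6 t=10 v=3: → [10,12),[9,11); WM=3
i=7 t=11 v=5: → [11,13),[10,12); WM=8; [2,4) fires=3 [3,5) fires=2 [4,6) fires=1 [5,7) fires=1 [6,8) fires=1
i=8 t=12 v=2: → [12,14),[11,13); WM=8
i=9 t=12 v=3: → [12,14),[11,13); WM=9
i=10 t=12 v=6: → [12,14),[11,13); WM=9
i=11 t=0 v=6: DROP (t<9-3); WM=9
i=12 t=13 v=2: → [13,15),[12,14); WM=9
i=13 t=14 v=3: → [14,16),[13,15); WM=11; [9,11) fires=1
i=14 t=15 v=4: → [15,17),[14,16); WM=11
i=15 t=17 v=5: → [17,19),[16,18); WM=14; [10,12) fires=2 [11,13) fires=4 [12,14) fires=4
i=16 t=18 v=8: → [18,20),[17,19); WM=14
i=17 t=19 v=3: → [19,21),[18,20); WM=16; [13,15) fires=2 [14,16) fires=2
i=18 t=15 v=7: → [15,17),[14,16); WM=16
i=19 t=20 v=3: → [20,22),[19,21); WM=17; [15,17) fires=2
i=20 t=23 v=5: → [23,25),[22,24); WM=17
i=21 t=17 v=9: → [17,19),[16,18); WM=20; [16,18) fires=2 [17,19) fires=3 [18,20) fires=2
i=22 t=20 v=9: → [20,22),[19,21); WM=20
i=23 t=21 v=5: → [21,23),[20,22); WM=20

2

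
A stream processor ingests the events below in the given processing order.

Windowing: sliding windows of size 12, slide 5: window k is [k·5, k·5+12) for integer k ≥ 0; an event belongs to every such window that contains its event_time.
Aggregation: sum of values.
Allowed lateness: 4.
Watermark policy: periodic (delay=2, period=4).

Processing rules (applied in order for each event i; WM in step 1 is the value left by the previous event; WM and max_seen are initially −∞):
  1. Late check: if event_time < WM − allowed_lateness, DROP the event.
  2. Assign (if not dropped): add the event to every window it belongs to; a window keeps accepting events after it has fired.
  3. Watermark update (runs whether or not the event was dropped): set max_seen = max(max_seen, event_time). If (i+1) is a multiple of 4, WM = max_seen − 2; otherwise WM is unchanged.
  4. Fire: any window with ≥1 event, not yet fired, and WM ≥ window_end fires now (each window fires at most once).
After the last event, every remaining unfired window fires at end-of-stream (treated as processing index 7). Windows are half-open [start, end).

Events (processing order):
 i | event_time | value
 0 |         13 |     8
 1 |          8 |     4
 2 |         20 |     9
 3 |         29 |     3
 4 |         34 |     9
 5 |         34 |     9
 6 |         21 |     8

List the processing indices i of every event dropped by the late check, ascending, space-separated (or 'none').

6

i=0 t=13 v=8: → [10,22),[5,17); WM=−∞
i=1 t=8 v=4: → [5,17),[0,12); WM=−∞
i=2 t=20 v=9: → [20,32),[15,27),[10,22); WM=−∞
i=3 t=29 v=3: → [25,37),[20,32); WM=27; [0,12) fires=4 [5,17) fires=12 [10,22) fires=17 [15,27) fires=9
i=4 t=34 v=9: → [30,42),[25,37); WM=27
i=5 t=34 v=9: → [30,42),[25,37); WM=27
i=6 t=21 v=8: DROP (t<27-4); WM=27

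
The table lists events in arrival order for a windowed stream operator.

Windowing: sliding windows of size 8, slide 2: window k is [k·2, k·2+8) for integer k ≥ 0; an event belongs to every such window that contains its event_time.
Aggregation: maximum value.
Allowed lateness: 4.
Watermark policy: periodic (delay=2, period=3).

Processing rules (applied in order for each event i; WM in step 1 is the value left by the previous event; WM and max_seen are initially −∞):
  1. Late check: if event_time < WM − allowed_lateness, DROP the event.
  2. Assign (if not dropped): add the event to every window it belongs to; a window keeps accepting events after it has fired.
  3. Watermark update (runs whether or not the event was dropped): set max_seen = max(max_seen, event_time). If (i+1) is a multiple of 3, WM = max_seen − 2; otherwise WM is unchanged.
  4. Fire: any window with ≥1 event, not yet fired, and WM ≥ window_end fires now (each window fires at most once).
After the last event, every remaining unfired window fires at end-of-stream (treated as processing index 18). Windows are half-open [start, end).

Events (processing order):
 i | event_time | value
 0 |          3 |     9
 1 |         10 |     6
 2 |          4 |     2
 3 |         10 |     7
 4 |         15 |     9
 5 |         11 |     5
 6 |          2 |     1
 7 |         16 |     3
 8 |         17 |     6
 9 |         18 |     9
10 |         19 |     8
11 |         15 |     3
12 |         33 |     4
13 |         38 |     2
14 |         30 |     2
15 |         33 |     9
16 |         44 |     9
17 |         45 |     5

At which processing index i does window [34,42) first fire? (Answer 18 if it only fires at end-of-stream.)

17

i=0 t=3 v=9: → [2,10),[0,8); WM=−∞
i=1 t=10 v=6: → [10,18),[8,16),[6,14),[4,12); WM=−∞
i=2 t=4 v=2: → [4,12),[2,10),[0,8); WM=8; [0,8) fires=9
i=3 t=10 v=7: → [10,18),[8,16),[6,14),[4,12); WM=8
i=4 t=15 v=9: → [14,22),[12,20),[10,18),[8,16); WM=8
i=5 t=11 v=5: → [10,18),[8,16),[6,14),[4,12); WM=13; [2,10) fires=9 [4,12) fires=7
i=6 t=2 v=1: DROP (t<13-4); WM=13
i=7 t=16 v=3: → [16,24),[14,22),[12,20),[10,18); WM=13
i=8 t=17 v=6: → [16,24),[14,22),[12,20),[10,18); WM=15; [6,14) fires=7
i=9 t=18 v=9: → [18,26),[16,24),[14,22),[12,20); WM=15
i=10 t=19 v=8: → [18,26),[16,24),[14,22),[12,20); WM=15
i=11 t=15 v=3: → [14,22),[12,20),[10,18),[8,16); WM=17; [8,16) fires=9
i=12 t=33 v=4: → [32,40),[30,38),[28,36),[26,34); WM=17
i=13 t=38 v=2: → [38,46),[36,44),[34,42),[32,40); WM=17
i=14 t=30 v=2: → [30,38),[28,36),[26,34),[24,32); WM=36; [10,18) fires=9 [12,20) fires=9 [14,22) fires=9 [16,24) fires=9 [18,26) fires=9 [24,32) fires=2 [26,34) fires=4 [28,36) fires=4
i=15 t=33 v=9: → [32,40),[30,38),[28,36),[26,34); WM=36
i=16 t=44 v=9: → [44,52),[42,50),[40,48),[38,46); WM=36
i=17 t=45 v=5: → [44,52),[42,50),[40,48),[38,46); WM=43; [30,38) fires=9 [32,40) fires=9 [34,42) fires=2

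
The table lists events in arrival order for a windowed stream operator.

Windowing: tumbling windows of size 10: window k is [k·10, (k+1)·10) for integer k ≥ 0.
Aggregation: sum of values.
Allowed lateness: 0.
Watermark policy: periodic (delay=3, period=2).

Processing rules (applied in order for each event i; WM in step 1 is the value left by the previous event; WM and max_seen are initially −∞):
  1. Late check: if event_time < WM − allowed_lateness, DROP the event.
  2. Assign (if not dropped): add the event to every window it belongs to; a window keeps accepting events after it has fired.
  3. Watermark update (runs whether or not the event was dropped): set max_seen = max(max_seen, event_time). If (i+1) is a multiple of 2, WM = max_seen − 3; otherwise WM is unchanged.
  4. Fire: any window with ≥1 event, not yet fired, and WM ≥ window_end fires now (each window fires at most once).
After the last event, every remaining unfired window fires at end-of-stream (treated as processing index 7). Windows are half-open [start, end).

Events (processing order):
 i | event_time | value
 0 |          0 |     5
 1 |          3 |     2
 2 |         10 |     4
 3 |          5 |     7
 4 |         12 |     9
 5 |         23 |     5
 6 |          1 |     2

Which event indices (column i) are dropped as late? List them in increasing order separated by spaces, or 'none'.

6

i=0 t=0 v=5: → [0,10); WM=−∞
i=1 t=3 v=2: → [0,10); WM=0
i=2 t=10 v=4: → [10,20); WM=0
i=3 t=5 v=7: → [0,10); WM=7
i=4 t=12 v=9: → [10,20); WM=7
i=5 t=23 v=5: → [20,30); WM=20; [0,10) fires=14 [10,20) fires=13
i=6 t=1 v=2: DROP (t<20-0); WM=20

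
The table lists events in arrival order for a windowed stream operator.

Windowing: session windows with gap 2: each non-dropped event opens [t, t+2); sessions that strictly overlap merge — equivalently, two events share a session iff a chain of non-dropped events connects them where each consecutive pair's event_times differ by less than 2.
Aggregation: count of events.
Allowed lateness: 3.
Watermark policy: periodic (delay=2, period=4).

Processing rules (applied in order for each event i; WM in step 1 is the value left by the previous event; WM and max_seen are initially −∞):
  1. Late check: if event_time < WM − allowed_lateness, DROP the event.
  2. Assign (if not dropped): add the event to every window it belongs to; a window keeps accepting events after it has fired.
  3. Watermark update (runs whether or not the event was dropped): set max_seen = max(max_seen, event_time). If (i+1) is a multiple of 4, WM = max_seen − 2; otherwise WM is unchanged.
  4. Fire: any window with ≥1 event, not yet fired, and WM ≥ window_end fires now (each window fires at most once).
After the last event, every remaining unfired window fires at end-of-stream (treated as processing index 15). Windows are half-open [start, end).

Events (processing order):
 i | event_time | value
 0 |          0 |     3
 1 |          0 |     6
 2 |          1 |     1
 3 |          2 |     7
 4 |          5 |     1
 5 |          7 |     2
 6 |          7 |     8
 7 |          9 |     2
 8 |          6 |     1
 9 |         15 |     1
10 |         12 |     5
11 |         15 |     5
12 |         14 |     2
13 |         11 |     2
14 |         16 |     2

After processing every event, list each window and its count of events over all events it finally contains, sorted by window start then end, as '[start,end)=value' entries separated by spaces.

i=0 t=0 v=3: → [0,2); WM=−∞
i=1 t=0 v=6: → [0,2); WM=−∞
i=2 t=1 v=1: → [0,3); WM=−∞
i=3 t=2 v=7: → [0,4); WM=0
i=4 t=5 v=1: → [5,7); WM=0
i=5 t=7 v=2: → [7,9); WM=0
i=6 t=7 v=8: → [7,9); WM=0
i=7 t=9 v=2: → [9,11); WM=7
i=8 t=6 v=1: → [5,9); WM=7
i=9 t=15 v=1: → [15,17); WM=7
i=10 t=12 v=5: → [12,14); WM=7
i=11 t=15 v=5: → [15,17); WM=13
i=12 t=14 v=2: → [14,17); WM=13
i=13 t=11 v=2: → [11,14); WM=13
i=14 t=16 v=2: → [14,18); WM=13

[0,4)=4 [5,9)=4 [9,11)=1 [11,14)=2 [14,18)=4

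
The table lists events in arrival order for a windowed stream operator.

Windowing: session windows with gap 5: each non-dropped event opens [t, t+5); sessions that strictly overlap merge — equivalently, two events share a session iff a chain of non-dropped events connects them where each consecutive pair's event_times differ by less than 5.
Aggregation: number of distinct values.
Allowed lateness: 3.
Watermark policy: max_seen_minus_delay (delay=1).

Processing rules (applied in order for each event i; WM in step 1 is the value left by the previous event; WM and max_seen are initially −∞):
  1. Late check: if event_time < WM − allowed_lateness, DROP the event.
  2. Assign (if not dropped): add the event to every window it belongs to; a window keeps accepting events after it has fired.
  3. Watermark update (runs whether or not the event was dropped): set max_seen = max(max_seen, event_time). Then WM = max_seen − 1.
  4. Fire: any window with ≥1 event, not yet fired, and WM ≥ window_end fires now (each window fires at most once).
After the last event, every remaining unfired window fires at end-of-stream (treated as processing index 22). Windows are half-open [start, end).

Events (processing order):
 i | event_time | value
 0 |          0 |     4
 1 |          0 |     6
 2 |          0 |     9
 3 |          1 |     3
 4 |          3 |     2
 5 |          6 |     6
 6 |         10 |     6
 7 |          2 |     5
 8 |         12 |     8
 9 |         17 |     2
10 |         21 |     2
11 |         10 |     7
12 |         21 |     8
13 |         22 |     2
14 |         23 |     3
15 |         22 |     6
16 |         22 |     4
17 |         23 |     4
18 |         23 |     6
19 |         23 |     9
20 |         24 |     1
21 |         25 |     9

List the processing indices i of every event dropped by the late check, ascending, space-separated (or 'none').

7 11

i=0 t=0 v=4: → [0,5); WM=-1
i=1 t=0 v=6: → [0,5); WM=-1
i=2 t=0 v=9: → [0,5); WM=-1
i=3 t=1 v=3: → [0,6); WM=0
i=4 t=3 v=2: → [0,8); WM=2
i=5 t=6 v=6: → [0,11); WM=5
i=6 t=10 v=6: → [0,15); WM=9
i=7 t=2 v=5: DROP (t<9-3); WM=9
i=8 t=12 v=8: → [0,17); WM=11
i=9 t=17 v=2: → [17,22); WM=16
i=10 t=21 v=2: → [17,26); WM=20
i=11 t=10 v=7: DROP (t<20-3); WM=20
i=12 t=21 v=8: → [17,26); WM=20
i=13 t=22 v=2: → [17,27); WM=21
i=14 t=23 v=3: → [17,28); WM=22
i=15 t=22 v=6: → [17,28); WM=22
i=16 t=22 v=4: → [17,28); WM=22
i=17 t=23 v=4: → [17,28); WM=22
i=18 t=23 v=6: → [17,28); WM=22
i=19 t=23 v=9: → [17,28); WM=22
i=20 t=24 v=1: → [17,29); WM=23
i=21 t=25 v=9: → [17,30); WM=24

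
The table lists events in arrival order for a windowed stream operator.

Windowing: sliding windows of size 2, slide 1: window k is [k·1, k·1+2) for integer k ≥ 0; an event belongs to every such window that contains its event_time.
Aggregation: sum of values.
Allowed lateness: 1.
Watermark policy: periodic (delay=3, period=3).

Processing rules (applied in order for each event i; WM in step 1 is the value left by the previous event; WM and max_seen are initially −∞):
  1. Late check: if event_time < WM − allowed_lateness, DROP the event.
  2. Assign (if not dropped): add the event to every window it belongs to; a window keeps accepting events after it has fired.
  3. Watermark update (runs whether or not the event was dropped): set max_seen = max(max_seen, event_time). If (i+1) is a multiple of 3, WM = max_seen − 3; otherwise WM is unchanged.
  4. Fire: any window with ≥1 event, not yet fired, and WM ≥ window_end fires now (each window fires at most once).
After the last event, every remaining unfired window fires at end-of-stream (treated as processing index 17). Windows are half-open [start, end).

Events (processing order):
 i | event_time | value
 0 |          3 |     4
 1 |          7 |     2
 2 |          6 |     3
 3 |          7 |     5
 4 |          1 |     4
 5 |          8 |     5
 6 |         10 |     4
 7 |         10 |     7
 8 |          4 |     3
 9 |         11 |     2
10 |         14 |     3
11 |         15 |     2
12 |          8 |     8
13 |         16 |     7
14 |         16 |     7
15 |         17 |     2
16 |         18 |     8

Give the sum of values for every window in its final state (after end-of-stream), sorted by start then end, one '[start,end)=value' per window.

i=0 t=3 v=4: → [3,5),[2,4); WM=−∞
i=1 t=7 v=2: → [7,9),[6,8); WM=−∞
i=2 t=6 v=3: → [6,8),[5,7); WM=4; [2,4) fires=4
i=3 t=7 v=5: → [7,9),[6,8); WM=4
i=4 t=1 v=4: DROP (t<4-1); WM=4
i=5 t=8 v=5: → [8,10),[7,9); WM=5; [3,5) fires=4
i=6 t=10 v=4: → [10,12),[9,11); WM=5
i=7 t=10 v=7: → [10,12),[9,11); WM=5
i=8 t=4 v=3: → [4,6),[3,5); WM=7; [4,6) fires=3 [5,7) fires=3
i=9 t=11 v=2: → [11,13),[10,12); WM=7
i=10 t=14 v=3: → [14,16),[13,15); WM=7
i=11 t=15 v=2: → [15,17),[14,16); WM=12; [6,8) fires=10 [7,9) fires=12 [8,10) fires=5 [9,11) fires=11 [10,12) fires=13
i=12 t=8 v=8: DROP (t<12-1); WM=12
i=13 t=16 v=7: → [16,18),[15,17); WM=12
i=14 t=16 v=7: → [16,18),[15,17); WM=13; [11,13) fires=2
i=15 t=17 v=2: → [17,19),[16,18); WM=13
i=16 t=18 v=8: → [18,20),[17,19); WM=13

[2,4)=4 [3,5)=7 [4,6)=3 [5,7)=3 [6,8)=10 [7,9)=12 [8,10)=5 [9,11)=11 [10,12)=13 [11,13)=2 [13,15)=3 [14,16)=5 [15,17)=16 [16,18)=16 [17,19)=10 [18,20)=8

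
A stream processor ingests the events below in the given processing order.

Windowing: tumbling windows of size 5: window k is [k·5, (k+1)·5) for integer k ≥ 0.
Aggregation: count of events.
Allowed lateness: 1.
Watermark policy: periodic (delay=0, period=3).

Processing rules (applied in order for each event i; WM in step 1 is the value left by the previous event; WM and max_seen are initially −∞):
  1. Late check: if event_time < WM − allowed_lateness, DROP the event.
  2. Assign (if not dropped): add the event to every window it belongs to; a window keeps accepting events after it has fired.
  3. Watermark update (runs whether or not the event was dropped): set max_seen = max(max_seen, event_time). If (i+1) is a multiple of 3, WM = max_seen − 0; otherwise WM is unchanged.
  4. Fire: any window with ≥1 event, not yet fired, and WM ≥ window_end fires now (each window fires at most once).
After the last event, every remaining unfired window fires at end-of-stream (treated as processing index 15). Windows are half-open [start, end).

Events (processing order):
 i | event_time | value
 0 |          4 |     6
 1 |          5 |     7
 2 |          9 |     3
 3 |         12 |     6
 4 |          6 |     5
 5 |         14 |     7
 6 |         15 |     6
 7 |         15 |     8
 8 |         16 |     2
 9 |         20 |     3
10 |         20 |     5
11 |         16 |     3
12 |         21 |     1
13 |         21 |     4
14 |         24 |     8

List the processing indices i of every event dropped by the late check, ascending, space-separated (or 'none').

4

i=0 t=4 v=6: → [0,5); WM=−∞
i=1 t=5 v=7: → [5,10); WM=−∞
i=2 t=9 v=3: → [5,10); WM=9; [0,5) fires=1
i=3 t=12 v=6: → [10,15); WM=9
i=4 t=6 v=5: DROP (t<9-1); WM=9
i=5 t=14 v=7: → [10,15); WM=14; [5,10) fires=2
i=6 t=15 v=6: → [15,20); WM=14
i=7 t=15 v=8: → [15,20); WM=14
i=8 t=16 v=2: → [15,20); WM=16; [10,15) fires=2
i=9 t=20 v=3: → [20,25); WM=16
i=10 t=20 v=5: → [20,25); WM=16
i=11 t=16 v=3: → [15,20); WM=20; [15,20) fires=4
i=12 t=21 v=1: → [20,25); WM=20
i=13 t=21 v=4: → [20,25); WM=20
i=14 t=24 v=8: → [20,25); WM=24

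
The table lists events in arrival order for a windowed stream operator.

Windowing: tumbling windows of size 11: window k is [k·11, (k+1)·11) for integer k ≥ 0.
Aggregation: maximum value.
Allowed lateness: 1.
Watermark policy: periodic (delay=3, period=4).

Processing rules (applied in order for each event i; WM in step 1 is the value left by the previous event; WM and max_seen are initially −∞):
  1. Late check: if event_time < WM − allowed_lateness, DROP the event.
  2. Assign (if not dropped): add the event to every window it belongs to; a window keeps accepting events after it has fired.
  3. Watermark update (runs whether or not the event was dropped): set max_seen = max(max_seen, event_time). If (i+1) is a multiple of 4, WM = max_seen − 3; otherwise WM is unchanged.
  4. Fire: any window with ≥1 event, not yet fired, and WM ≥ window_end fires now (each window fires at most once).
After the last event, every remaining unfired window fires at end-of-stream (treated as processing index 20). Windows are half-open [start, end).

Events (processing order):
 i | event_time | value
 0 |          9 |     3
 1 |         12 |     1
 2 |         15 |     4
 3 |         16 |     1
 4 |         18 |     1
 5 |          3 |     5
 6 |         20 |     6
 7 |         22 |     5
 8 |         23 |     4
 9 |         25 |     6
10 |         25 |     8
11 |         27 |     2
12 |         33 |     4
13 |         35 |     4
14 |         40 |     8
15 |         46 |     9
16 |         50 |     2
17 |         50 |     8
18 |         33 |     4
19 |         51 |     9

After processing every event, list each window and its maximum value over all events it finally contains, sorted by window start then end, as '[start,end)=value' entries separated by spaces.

i=0 t=9 v=3: → [0,11); WM=−∞
i=1 t=12 v=1: → [11,22); WM=−∞
i=2 t=15 v=4: → [11,22); WM=−∞
i=3 t=16 v=1: → [11,22); WM=13; [0,11) fires=3
i=4 t=18 v=1: → [11,22); WM=13
i=5 t=3 v=5: DROP (t<13-1); WM=13
i=6 t=20 v=6: → [11,22); WM=13
i=7 t=22 v=5: → [22,33); WM=19
i=8 t=23 v=4: → [22,33); WM=19
i=9 t=25 v=6: → [22,33); WM=19
i=10 t=25 v=8: → [22,33); WM=19
i=11 t=27 v=2: → [22,33); WM=24; [11,22) fires=6
i=12 t=33 v=4: → [33,44); WM=24
i=13 t=35 v=4: → [33,44); WM=24
i=14 t=40 v=8: → [33,44); WM=24
i=15 t=46 v=9: → [44,55); WM=43; [22,33) fires=8
i=16 t=50 v=2: → [44,55); WM=43
i=17 t=50 v=8: → [44,55); WM=43
i=18 t=33 v=4: DROP (t<43-1); WM=43
i=19 t=51 v=9: → [44,55); WM=48; [33,44) fires=8

[0,11)=3 [11,22)=6 [22,33)=8 [33,44)=8 [44,55)=9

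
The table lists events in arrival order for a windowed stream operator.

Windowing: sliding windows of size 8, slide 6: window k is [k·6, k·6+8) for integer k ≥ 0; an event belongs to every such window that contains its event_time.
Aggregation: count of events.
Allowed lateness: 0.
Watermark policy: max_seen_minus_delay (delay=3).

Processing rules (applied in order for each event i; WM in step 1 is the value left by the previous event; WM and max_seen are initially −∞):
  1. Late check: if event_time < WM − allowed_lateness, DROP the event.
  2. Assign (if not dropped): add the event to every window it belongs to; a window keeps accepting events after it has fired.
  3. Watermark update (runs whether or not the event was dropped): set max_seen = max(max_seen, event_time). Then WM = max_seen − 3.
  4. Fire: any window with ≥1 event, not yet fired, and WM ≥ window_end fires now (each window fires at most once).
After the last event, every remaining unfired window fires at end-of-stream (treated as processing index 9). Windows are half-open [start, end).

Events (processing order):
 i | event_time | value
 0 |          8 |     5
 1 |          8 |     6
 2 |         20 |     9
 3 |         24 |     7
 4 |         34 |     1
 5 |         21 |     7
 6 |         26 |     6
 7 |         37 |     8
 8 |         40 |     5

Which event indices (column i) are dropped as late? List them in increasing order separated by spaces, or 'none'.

5 6

i=0 t=8 v=5: → [6,14); WM=5
i=1 t=8 v=6: → [6,14); WM=5
i=2 t=20 v=9: → [18,26); WM=17; [6,14) fires=2
i=3 t=24 v=7: → [24,32),[18,26); WM=21
i=4 t=34 v=1: → [30,38); WM=31; [18,26) fires=2
i=5 t=21 v=7: DROP (t<31-0); WM=31
i=6 t=26 v=6: DROP (t<31-0); WM=31
i=7 t=37 v=8: → [36,44),[30,38); WM=34; [24,32) fires=1
i=8 t=40 v=5: → [36,44); WM=37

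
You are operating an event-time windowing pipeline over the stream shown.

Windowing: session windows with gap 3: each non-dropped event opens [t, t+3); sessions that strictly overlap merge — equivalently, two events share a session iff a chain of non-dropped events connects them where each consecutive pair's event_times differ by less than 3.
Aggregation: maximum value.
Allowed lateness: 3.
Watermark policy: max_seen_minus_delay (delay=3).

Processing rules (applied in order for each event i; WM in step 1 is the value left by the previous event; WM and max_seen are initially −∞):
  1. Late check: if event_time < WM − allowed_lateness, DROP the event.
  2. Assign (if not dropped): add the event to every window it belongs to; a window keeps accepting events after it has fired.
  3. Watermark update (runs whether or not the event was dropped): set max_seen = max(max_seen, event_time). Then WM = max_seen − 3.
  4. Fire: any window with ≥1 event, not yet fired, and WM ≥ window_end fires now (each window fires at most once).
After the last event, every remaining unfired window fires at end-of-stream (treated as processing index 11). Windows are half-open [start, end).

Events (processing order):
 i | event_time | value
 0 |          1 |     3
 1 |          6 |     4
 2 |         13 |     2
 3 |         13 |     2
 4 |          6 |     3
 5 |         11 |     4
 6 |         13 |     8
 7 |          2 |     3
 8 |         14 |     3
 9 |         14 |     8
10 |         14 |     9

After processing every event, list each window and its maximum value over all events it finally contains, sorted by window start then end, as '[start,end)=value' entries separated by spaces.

[1,4)=3 [6,9)=4 [11,17)=9

i=0 t=1 v=3: → [1,4); WM=-2
i=1 t=6 v=4: → [6,9); WM=3
i=2 t=13 v=2: → [13,16); WM=10
i=3 t=13 v=2: → [13,16); WM=10
i=4 t=6 v=3: DROP (t<10-3); WM=10
i=5 t=11 v=4: → [11,16); WM=10
i=6 t=13 v=8: → [11,16); WM=10
i=7 t=2 v=3: DROP (t<10-3); WM=10
i=8 t=14 v=3: → [11,17); WM=11
i=9 t=14 v=8: → [11,17); WM=11
i=10 t=14 v=9: → [11,17); WM=11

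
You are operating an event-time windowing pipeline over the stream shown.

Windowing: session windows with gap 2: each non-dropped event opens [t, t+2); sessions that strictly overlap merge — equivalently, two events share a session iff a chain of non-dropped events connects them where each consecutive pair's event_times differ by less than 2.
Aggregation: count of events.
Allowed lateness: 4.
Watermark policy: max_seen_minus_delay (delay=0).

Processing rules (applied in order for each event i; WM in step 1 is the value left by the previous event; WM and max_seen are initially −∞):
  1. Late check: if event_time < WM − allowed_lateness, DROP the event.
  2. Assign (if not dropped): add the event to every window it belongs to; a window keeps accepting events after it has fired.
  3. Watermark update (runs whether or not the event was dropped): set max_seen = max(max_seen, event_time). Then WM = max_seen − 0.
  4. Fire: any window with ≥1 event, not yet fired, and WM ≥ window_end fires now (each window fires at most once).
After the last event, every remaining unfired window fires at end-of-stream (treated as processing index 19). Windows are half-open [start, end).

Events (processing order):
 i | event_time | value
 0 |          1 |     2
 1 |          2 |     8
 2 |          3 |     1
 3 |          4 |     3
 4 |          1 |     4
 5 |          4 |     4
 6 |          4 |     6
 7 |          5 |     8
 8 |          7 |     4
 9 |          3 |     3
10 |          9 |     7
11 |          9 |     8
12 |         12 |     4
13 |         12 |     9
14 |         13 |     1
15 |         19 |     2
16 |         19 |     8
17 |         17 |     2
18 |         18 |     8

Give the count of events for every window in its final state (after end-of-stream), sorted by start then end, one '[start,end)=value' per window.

[1,7)=9 [7,9)=1 [9,11)=2 [12,15)=3 [17,21)=4

i=0 t=1 v=2: → [1,3); WM=1
i=1 t=2 v=8: → [1,4); WM=2
i=2 t=3 v=1: → [1,5); WM=3
i=3 t=4 v=3: → [1,6); WM=4
i=4 t=1 v=4: → [1,6); WM=4
i=5 t=4 v=4: → [1,6); WM=4
i=6 t=4 v=6: → [1,6); WM=4
i=7 t=5 v=8: → [1,7); WM=5
i=8 t=7 v=4: → [7,9); WM=7
i=9 t=3 v=3: → [1,7); WM=7
i=10 t=9 v=7: → [9,11); WM=9
i=11 t=9 v=8: → [9,11); WM=9
i=12 t=12 v=4: → [12,14); WM=12
i=13 t=12 v=9: → [12,14); WM=12
i=14 t=13 v=1: → [12,15); WM=13
i=15 t=19 v=2: → [19,21); WM=19
i=16 t=19 v=8: → [19,21); WM=19
i=17 t=17 v=2: → [17,19); WM=19
i=18 t=18 v=8: → [17,21); WM=19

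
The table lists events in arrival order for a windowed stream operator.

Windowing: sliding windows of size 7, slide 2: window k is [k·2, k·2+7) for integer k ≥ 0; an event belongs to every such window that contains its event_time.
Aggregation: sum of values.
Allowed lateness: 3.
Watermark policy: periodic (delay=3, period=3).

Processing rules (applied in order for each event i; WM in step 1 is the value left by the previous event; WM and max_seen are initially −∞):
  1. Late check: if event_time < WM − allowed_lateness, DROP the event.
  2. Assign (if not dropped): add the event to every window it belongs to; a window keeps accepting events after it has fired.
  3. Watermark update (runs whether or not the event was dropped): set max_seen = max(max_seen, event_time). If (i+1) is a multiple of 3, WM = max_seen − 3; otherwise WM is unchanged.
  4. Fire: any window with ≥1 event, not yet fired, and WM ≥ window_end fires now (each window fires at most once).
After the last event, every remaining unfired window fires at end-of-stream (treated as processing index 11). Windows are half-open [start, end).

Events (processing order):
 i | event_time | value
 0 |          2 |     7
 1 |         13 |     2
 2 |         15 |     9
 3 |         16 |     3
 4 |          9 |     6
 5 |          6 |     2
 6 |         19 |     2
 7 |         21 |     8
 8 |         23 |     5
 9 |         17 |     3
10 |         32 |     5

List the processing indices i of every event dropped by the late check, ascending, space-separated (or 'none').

i=0 t=2 v=7: → [2,9),[0,7); WM=−∞
i=1 t=13 v=2: → [12,19),[10,17),[8,15); WM=−∞
i=2 t=15 v=9: → [14,21),[12,19),[10,17); WM=12; [0,7) fires=7 [2,9) fires=7
i=3 t=16 v=3: → [16,23),[14,21),[12,19),[10,17); WM=12
i=4 t=9 v=6: → [8,15),[6,13),[4,11); WM=12; [4,11) fires=6
i=5 t=6 v=2: DROP (t<12-3); WM=13; [6,13) fires=6
i=6 t=19 v=2: → [18,25),[16,23),[14,21); WM=13
i=7 t=21 v=8: → [20,27),[18,25),[16,23); WM=13
i=8 t=23 v=5: → [22,29),[20,27),[18,25); WM=20; [8,15) fires=8 [10,17) fires=14 [12,19) fires=14
i=9 t=17 v=3: → [16,23),[14,21),[12,19); WM=20
i=10 t=32 v=5: → [32,39),[30,37),[28,35),[26,33); WM=20

5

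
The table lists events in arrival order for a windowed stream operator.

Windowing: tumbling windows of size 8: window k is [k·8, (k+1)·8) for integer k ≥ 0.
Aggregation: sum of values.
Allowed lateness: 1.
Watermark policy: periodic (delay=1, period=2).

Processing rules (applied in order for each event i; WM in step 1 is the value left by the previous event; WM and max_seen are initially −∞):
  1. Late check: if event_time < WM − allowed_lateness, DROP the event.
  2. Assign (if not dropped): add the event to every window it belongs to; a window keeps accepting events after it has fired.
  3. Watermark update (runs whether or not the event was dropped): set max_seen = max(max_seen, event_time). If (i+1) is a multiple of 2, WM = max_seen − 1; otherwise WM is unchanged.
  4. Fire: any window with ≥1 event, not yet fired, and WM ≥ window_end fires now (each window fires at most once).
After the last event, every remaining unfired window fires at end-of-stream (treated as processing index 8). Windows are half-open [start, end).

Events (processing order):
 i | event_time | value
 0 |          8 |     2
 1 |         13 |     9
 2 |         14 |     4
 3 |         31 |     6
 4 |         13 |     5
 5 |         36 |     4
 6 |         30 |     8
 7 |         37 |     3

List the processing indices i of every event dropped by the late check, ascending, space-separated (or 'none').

4 6

i=0 t=8 v=2: → [8,16); WM=−∞
i=1 t=13 v=9: → [8,16); WM=12
i=2 t=14 v=4: → [8,16); WM=12
i=3 t=31 v=6: → [24,32); WM=30; [8,16) fires=15
i=4 t=13 v=5: DROP (t<30-1); WM=30
i=5 t=36 v=4: → [32,40); WM=35; [24,32) fires=6
i=6 t=30 v=8: DROP (t<35-1); WM=35
i=7 t=37 v=3: → [32,40); WM=36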